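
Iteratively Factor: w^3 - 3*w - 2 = (w + 1)*(w^2 - w - 2) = (w + 1)^2*(w - 2)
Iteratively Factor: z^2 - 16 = (z + 4)*(z - 4)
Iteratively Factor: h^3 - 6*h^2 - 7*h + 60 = (h - 4)*(h^2 - 2*h - 15) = (h - 5)*(h - 4)*(h + 3)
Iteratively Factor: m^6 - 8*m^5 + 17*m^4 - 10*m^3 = (m)*(m^5 - 8*m^4 + 17*m^3 - 10*m^2) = m^2*(m^4 - 8*m^3 + 17*m^2 - 10*m) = m^2*(m - 1)*(m^3 - 7*m^2 + 10*m) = m^3*(m - 1)*(m^2 - 7*m + 10) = m^3*(m - 5)*(m - 1)*(m - 2)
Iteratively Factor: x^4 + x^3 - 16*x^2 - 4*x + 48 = (x - 2)*(x^3 + 3*x^2 - 10*x - 24) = (x - 3)*(x - 2)*(x^2 + 6*x + 8) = (x - 3)*(x - 2)*(x + 2)*(x + 4)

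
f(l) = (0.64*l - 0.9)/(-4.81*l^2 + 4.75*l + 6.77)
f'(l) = (0.64*l - 0.9)*(9.62*l - 4.75)/(-4.81*l^2 + 4.75*l + 6.77)^2 + 0.64/(-4.81*l^2 + 4.75*l + 6.77) = (3.0784*l^2 - 8.658*l + 8.6078)/(23.1361*l^4 - 45.695*l^3 - 42.5649*l^2 + 64.315*l + 45.8329)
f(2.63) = -0.06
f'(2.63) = 0.04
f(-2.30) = 0.08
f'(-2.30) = 0.05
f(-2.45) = 0.07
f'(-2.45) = 0.04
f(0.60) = -0.07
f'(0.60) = 0.07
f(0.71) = -0.06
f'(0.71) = 0.07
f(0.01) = -0.13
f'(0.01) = 0.18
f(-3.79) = 0.04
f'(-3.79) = 0.01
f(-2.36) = 0.08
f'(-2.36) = 0.05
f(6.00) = -0.02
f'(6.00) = 0.00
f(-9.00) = 0.02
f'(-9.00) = 0.00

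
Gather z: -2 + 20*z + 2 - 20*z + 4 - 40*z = 4 - 40*z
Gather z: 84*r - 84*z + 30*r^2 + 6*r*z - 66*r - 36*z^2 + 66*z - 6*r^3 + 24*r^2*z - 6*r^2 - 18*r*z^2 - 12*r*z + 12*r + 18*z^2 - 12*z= -6*r^3 + 24*r^2 + 30*r + z^2*(-18*r - 18) + z*(24*r^2 - 6*r - 30)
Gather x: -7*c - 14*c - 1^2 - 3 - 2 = -21*c - 6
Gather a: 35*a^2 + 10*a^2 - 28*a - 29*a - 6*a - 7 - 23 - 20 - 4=45*a^2 - 63*a - 54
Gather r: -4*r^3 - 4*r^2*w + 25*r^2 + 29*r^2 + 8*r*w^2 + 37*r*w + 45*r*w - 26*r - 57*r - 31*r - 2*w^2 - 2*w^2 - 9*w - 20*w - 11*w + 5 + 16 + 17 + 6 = -4*r^3 + r^2*(54 - 4*w) + r*(8*w^2 + 82*w - 114) - 4*w^2 - 40*w + 44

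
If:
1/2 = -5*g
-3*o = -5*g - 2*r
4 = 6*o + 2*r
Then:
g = -1/10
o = 7/18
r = 5/6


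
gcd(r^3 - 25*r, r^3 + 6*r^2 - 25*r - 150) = r^2 - 25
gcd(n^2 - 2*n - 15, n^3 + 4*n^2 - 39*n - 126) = n + 3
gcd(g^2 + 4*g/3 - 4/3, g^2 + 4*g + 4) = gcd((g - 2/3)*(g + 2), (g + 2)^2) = g + 2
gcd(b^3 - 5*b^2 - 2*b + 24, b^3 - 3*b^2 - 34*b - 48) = b + 2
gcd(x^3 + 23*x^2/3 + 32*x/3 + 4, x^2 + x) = x + 1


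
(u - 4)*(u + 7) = u^2 + 3*u - 28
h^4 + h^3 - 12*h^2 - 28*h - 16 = (h - 4)*(h + 1)*(h + 2)^2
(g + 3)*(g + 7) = g^2 + 10*g + 21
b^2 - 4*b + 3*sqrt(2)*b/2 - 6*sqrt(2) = (b - 4)*(b + 3*sqrt(2)/2)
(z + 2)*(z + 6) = z^2 + 8*z + 12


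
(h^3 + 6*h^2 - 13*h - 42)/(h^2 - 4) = (h^2 + 4*h - 21)/(h - 2)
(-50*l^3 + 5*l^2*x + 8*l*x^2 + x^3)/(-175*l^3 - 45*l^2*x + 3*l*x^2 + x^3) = (-2*l + x)/(-7*l + x)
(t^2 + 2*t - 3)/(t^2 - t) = (t + 3)/t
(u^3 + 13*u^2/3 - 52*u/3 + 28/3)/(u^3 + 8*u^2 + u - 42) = (u - 2/3)/(u + 3)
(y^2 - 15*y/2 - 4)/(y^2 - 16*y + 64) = (y + 1/2)/(y - 8)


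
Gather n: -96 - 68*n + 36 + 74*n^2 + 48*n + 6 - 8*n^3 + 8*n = -8*n^3 + 74*n^2 - 12*n - 54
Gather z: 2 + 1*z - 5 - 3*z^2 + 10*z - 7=-3*z^2 + 11*z - 10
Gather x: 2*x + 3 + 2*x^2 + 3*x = 2*x^2 + 5*x + 3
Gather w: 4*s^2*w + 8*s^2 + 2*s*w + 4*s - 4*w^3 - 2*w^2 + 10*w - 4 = 8*s^2 + 4*s - 4*w^3 - 2*w^2 + w*(4*s^2 + 2*s + 10) - 4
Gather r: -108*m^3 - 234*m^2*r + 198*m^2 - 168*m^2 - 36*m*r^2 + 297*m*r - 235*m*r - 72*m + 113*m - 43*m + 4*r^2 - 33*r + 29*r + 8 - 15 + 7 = -108*m^3 + 30*m^2 - 2*m + r^2*(4 - 36*m) + r*(-234*m^2 + 62*m - 4)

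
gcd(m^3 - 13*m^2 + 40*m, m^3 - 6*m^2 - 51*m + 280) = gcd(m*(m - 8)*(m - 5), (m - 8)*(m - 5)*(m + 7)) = m^2 - 13*m + 40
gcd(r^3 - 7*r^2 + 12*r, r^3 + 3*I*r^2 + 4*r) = r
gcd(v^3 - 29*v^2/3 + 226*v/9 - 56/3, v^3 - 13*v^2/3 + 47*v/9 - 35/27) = v - 7/3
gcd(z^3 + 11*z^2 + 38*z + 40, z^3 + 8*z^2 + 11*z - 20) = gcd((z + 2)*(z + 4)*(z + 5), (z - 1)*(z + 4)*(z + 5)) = z^2 + 9*z + 20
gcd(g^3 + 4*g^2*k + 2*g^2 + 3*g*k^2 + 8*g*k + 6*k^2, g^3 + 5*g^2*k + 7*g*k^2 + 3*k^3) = g^2 + 4*g*k + 3*k^2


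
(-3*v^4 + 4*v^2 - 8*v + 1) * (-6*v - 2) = 18*v^5 + 6*v^4 - 24*v^3 + 40*v^2 + 10*v - 2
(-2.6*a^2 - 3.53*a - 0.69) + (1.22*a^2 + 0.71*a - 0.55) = -1.38*a^2 - 2.82*a - 1.24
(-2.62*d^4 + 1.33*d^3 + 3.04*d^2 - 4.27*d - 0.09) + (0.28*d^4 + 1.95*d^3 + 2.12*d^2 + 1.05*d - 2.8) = -2.34*d^4 + 3.28*d^3 + 5.16*d^2 - 3.22*d - 2.89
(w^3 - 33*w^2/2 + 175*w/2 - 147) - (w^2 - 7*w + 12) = w^3 - 35*w^2/2 + 189*w/2 - 159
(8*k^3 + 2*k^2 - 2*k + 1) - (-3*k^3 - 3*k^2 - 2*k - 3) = 11*k^3 + 5*k^2 + 4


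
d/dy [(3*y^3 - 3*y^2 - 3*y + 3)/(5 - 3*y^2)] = 3*(-3*y^4 + 12*y^2 - 4*y - 5)/(9*y^4 - 30*y^2 + 25)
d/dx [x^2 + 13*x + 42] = 2*x + 13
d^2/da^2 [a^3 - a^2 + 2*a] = 6*a - 2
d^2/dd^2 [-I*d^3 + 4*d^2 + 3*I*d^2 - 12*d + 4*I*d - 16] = -6*I*d + 8 + 6*I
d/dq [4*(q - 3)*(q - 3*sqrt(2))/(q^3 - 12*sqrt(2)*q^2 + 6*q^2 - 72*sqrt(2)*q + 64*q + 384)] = 4*(-(q - 3)*(q - 3*sqrt(2))*(3*q^2 - 24*sqrt(2)*q + 12*q - 72*sqrt(2) + 64) + (2*q - 3*sqrt(2) - 3)*(q^3 - 12*sqrt(2)*q^2 + 6*q^2 - 72*sqrt(2)*q + 64*q + 384))/(q^3 - 12*sqrt(2)*q^2 + 6*q^2 - 72*sqrt(2)*q + 64*q + 384)^2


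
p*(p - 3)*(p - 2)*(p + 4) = p^4 - p^3 - 14*p^2 + 24*p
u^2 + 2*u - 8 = (u - 2)*(u + 4)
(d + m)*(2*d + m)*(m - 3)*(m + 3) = 2*d^2*m^2 - 18*d^2 + 3*d*m^3 - 27*d*m + m^4 - 9*m^2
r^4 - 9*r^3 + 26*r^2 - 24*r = r*(r - 4)*(r - 3)*(r - 2)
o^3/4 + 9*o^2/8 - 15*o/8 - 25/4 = (o/4 + 1/2)*(o - 5/2)*(o + 5)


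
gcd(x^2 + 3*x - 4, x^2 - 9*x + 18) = 1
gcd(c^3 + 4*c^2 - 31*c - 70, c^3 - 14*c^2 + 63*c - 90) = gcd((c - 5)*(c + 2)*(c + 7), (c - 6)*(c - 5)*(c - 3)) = c - 5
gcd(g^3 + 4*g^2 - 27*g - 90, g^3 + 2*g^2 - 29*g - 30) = g^2 + g - 30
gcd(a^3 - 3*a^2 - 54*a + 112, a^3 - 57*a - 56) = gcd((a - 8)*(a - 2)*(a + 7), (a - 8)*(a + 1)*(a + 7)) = a^2 - a - 56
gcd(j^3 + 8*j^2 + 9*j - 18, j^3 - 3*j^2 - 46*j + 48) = j^2 + 5*j - 6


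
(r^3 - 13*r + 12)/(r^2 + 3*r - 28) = (r^3 - 13*r + 12)/(r^2 + 3*r - 28)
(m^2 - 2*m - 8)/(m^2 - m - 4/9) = 9*(-m^2 + 2*m + 8)/(-9*m^2 + 9*m + 4)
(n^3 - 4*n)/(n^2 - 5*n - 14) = n*(n - 2)/(n - 7)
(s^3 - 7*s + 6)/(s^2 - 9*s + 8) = (s^2 + s - 6)/(s - 8)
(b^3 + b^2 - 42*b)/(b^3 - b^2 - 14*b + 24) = b*(b^2 + b - 42)/(b^3 - b^2 - 14*b + 24)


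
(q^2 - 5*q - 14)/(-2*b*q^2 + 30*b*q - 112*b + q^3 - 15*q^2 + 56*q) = (q + 2)/(-2*b*q + 16*b + q^2 - 8*q)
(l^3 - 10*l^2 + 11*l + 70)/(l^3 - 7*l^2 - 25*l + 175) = (l + 2)/(l + 5)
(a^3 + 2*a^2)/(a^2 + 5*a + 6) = a^2/(a + 3)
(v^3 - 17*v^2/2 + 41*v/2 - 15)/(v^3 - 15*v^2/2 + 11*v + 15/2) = (2*v^2 - 7*v + 6)/(2*v^2 - 5*v - 3)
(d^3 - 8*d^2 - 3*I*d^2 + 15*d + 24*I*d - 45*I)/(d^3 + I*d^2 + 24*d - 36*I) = (d^2 - 8*d + 15)/(d^2 + 4*I*d + 12)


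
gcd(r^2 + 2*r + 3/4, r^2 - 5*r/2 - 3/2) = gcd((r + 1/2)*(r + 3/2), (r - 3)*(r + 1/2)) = r + 1/2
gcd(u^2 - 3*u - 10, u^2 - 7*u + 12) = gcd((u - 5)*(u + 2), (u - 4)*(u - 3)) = 1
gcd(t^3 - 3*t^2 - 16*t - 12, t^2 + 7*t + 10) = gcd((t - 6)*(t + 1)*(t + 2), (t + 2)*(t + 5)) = t + 2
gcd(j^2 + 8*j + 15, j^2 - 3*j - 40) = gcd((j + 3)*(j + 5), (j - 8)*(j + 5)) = j + 5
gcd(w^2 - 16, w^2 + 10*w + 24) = w + 4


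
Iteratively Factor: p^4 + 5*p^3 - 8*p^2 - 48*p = (p)*(p^3 + 5*p^2 - 8*p - 48) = p*(p + 4)*(p^2 + p - 12) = p*(p - 3)*(p + 4)*(p + 4)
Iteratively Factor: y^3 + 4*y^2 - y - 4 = (y - 1)*(y^2 + 5*y + 4) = (y - 1)*(y + 1)*(y + 4)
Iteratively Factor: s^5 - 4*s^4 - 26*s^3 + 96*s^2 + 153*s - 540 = (s - 5)*(s^4 + s^3 - 21*s^2 - 9*s + 108) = (s - 5)*(s + 4)*(s^3 - 3*s^2 - 9*s + 27) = (s - 5)*(s - 3)*(s + 4)*(s^2 - 9) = (s - 5)*(s - 3)*(s + 3)*(s + 4)*(s - 3)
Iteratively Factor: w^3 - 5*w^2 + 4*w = (w - 1)*(w^2 - 4*w) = w*(w - 1)*(w - 4)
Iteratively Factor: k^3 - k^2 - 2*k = (k + 1)*(k^2 - 2*k) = (k - 2)*(k + 1)*(k)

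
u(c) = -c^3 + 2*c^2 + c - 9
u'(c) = -3*c^2 + 4*c + 1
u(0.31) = -8.53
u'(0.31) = 1.95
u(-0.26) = -9.11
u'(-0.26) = -0.24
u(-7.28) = 475.55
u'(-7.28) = -187.12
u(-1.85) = 2.33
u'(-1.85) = -16.67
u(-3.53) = 56.38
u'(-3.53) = -50.50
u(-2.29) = 11.21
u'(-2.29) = -23.89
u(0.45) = -8.24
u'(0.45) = 2.19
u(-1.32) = -4.54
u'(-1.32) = -9.51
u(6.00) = -147.00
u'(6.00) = -83.00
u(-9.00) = 873.00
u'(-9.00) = -278.00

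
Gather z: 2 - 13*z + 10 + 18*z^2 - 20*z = 18*z^2 - 33*z + 12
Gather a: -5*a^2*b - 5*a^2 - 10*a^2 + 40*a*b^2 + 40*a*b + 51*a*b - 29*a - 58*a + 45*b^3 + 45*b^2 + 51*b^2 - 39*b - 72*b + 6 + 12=a^2*(-5*b - 15) + a*(40*b^2 + 91*b - 87) + 45*b^3 + 96*b^2 - 111*b + 18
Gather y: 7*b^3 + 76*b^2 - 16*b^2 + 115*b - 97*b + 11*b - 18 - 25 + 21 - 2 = 7*b^3 + 60*b^2 + 29*b - 24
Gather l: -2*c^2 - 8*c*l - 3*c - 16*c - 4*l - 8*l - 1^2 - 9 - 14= -2*c^2 - 19*c + l*(-8*c - 12) - 24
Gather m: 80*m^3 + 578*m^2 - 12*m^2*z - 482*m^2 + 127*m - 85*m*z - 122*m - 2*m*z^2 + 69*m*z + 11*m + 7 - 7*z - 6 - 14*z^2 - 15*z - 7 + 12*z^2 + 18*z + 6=80*m^3 + m^2*(96 - 12*z) + m*(-2*z^2 - 16*z + 16) - 2*z^2 - 4*z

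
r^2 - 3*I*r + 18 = (r - 6*I)*(r + 3*I)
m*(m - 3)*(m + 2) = m^3 - m^2 - 6*m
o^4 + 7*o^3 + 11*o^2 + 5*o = o*(o + 1)^2*(o + 5)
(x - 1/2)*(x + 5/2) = x^2 + 2*x - 5/4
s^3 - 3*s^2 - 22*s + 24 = (s - 6)*(s - 1)*(s + 4)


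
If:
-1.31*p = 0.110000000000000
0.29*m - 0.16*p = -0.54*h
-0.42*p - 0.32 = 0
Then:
No Solution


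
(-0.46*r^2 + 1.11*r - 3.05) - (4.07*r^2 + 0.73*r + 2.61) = -4.53*r^2 + 0.38*r - 5.66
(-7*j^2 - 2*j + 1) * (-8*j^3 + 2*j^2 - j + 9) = 56*j^5 + 2*j^4 - 5*j^3 - 59*j^2 - 19*j + 9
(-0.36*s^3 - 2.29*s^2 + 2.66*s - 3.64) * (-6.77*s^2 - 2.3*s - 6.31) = 2.4372*s^5 + 16.3313*s^4 - 10.4696*s^3 + 32.9747*s^2 - 8.4126*s + 22.9684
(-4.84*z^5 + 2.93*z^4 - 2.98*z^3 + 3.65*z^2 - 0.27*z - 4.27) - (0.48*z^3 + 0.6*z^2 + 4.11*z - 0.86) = -4.84*z^5 + 2.93*z^4 - 3.46*z^3 + 3.05*z^2 - 4.38*z - 3.41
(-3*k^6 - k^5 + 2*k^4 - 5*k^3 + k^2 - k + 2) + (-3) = -3*k^6 - k^5 + 2*k^4 - 5*k^3 + k^2 - k - 1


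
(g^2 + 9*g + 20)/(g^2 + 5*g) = (g + 4)/g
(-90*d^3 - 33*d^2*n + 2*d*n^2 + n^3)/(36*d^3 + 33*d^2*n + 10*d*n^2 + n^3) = (-30*d^2 - d*n + n^2)/(12*d^2 + 7*d*n + n^2)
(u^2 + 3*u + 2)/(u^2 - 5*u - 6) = (u + 2)/(u - 6)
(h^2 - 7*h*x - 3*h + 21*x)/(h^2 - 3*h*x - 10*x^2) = (-h^2 + 7*h*x + 3*h - 21*x)/(-h^2 + 3*h*x + 10*x^2)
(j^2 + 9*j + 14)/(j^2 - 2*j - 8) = (j + 7)/(j - 4)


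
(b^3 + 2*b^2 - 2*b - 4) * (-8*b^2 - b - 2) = -8*b^5 - 17*b^4 + 12*b^3 + 30*b^2 + 8*b + 8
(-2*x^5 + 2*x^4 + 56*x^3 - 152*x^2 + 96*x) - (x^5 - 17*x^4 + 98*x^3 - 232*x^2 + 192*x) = -3*x^5 + 19*x^4 - 42*x^3 + 80*x^2 - 96*x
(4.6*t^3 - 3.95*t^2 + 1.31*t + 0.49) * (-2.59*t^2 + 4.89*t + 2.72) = -11.914*t^5 + 32.7245*t^4 - 10.1964*t^3 - 5.6072*t^2 + 5.9593*t + 1.3328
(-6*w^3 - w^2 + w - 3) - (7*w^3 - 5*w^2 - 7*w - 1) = -13*w^3 + 4*w^2 + 8*w - 2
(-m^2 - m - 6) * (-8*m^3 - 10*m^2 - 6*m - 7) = 8*m^5 + 18*m^4 + 64*m^3 + 73*m^2 + 43*m + 42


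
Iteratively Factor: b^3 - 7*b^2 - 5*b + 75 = (b - 5)*(b^2 - 2*b - 15) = (b - 5)*(b + 3)*(b - 5)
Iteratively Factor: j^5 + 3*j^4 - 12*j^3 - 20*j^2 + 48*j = (j)*(j^4 + 3*j^3 - 12*j^2 - 20*j + 48) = j*(j - 2)*(j^3 + 5*j^2 - 2*j - 24) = j*(j - 2)^2*(j^2 + 7*j + 12) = j*(j - 2)^2*(j + 3)*(j + 4)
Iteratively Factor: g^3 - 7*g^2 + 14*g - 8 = (g - 1)*(g^2 - 6*g + 8) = (g - 2)*(g - 1)*(g - 4)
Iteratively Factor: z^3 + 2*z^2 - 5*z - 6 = (z + 3)*(z^2 - z - 2) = (z + 1)*(z + 3)*(z - 2)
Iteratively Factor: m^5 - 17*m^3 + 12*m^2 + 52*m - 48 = (m - 1)*(m^4 + m^3 - 16*m^2 - 4*m + 48) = (m - 3)*(m - 1)*(m^3 + 4*m^2 - 4*m - 16) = (m - 3)*(m - 1)*(m + 4)*(m^2 - 4) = (m - 3)*(m - 1)*(m + 2)*(m + 4)*(m - 2)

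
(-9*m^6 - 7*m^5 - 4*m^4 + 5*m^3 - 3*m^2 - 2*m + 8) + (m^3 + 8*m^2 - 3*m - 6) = -9*m^6 - 7*m^5 - 4*m^4 + 6*m^3 + 5*m^2 - 5*m + 2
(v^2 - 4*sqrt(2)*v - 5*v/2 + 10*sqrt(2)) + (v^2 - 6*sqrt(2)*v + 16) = 2*v^2 - 10*sqrt(2)*v - 5*v/2 + 10*sqrt(2) + 16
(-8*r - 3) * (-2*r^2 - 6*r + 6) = 16*r^3 + 54*r^2 - 30*r - 18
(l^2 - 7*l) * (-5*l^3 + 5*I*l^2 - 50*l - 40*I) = -5*l^5 + 35*l^4 + 5*I*l^4 - 50*l^3 - 35*I*l^3 + 350*l^2 - 40*I*l^2 + 280*I*l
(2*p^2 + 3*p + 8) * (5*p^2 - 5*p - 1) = 10*p^4 + 5*p^3 + 23*p^2 - 43*p - 8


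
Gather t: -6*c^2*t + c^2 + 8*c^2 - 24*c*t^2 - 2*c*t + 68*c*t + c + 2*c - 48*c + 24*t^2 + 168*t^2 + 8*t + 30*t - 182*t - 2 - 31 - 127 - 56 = 9*c^2 - 45*c + t^2*(192 - 24*c) + t*(-6*c^2 + 66*c - 144) - 216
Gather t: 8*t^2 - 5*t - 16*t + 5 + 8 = 8*t^2 - 21*t + 13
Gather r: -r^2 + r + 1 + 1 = -r^2 + r + 2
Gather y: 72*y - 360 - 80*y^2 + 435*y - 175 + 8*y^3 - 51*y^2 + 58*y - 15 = 8*y^3 - 131*y^2 + 565*y - 550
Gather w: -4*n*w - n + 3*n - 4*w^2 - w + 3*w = 2*n - 4*w^2 + w*(2 - 4*n)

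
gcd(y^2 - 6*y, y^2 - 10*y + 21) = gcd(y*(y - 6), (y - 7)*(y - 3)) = 1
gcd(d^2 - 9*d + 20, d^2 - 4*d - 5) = d - 5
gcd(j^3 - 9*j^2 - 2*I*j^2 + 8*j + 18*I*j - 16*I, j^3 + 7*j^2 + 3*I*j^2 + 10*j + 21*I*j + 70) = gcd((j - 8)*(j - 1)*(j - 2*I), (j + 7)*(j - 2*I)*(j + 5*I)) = j - 2*I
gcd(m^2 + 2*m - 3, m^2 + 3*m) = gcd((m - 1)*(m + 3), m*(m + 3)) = m + 3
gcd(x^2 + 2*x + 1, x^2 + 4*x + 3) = x + 1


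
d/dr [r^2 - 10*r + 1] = 2*r - 10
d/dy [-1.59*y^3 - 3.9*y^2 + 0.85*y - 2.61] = -4.77*y^2 - 7.8*y + 0.85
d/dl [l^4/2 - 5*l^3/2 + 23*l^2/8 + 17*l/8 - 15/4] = 2*l^3 - 15*l^2/2 + 23*l/4 + 17/8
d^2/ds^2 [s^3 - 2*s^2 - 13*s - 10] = 6*s - 4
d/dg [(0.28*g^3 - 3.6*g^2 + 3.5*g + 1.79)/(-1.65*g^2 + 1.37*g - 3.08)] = (-0.462*g^4 + 0.767200000000001*g^3 - 1.7442*g^2 + 28.083*g - 13.2323)/(2.7225*g^4 - 4.521*g^3 + 12.0409*g^2 - 8.4392*g + 9.4864)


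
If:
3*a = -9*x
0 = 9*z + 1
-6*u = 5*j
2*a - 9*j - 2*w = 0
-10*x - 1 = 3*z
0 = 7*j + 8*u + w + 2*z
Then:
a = 1/5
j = -2/375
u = 1/225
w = 28/125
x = -1/15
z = -1/9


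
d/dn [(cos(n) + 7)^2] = -2*(cos(n) + 7)*sin(n)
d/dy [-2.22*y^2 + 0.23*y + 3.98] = 0.23 - 4.44*y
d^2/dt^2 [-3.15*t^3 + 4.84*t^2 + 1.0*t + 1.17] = 9.68 - 18.9*t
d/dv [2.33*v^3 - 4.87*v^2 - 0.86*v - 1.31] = 6.99*v^2 - 9.74*v - 0.86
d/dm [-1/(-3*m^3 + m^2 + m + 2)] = (-9*m^2 + 2*m + 1)/(-3*m^3 + m^2 + m + 2)^2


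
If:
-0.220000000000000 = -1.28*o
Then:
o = 0.17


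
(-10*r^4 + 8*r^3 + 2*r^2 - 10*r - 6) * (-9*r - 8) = 90*r^5 + 8*r^4 - 82*r^3 + 74*r^2 + 134*r + 48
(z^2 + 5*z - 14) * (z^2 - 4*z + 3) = z^4 + z^3 - 31*z^2 + 71*z - 42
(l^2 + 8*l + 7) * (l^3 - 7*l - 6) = l^5 + 8*l^4 - 62*l^2 - 97*l - 42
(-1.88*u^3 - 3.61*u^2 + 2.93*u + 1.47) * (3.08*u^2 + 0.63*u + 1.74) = -5.7904*u^5 - 12.3032*u^4 + 3.4789*u^3 + 0.0921000000000001*u^2 + 6.0243*u + 2.5578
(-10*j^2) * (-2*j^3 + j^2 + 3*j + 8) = 20*j^5 - 10*j^4 - 30*j^3 - 80*j^2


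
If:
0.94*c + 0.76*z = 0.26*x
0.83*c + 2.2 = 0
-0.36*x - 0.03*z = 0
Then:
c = -2.65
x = -0.27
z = 3.19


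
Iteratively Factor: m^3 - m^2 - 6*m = (m + 2)*(m^2 - 3*m) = m*(m + 2)*(m - 3)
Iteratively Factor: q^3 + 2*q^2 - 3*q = (q + 3)*(q^2 - q) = (q - 1)*(q + 3)*(q)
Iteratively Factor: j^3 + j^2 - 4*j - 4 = (j + 2)*(j^2 - j - 2) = (j + 1)*(j + 2)*(j - 2)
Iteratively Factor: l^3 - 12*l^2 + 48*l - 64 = (l - 4)*(l^2 - 8*l + 16) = (l - 4)^2*(l - 4)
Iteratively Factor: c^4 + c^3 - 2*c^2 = (c + 2)*(c^3 - c^2) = (c - 1)*(c + 2)*(c^2) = c*(c - 1)*(c + 2)*(c)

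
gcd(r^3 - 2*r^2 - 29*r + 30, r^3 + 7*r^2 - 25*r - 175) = r + 5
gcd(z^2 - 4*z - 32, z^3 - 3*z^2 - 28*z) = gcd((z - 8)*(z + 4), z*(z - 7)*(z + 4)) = z + 4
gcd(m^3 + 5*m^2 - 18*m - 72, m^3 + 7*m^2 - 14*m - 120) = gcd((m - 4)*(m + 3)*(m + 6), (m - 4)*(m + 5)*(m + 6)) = m^2 + 2*m - 24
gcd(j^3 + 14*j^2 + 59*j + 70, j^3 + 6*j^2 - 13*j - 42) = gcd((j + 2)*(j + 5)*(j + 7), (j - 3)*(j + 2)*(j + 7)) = j^2 + 9*j + 14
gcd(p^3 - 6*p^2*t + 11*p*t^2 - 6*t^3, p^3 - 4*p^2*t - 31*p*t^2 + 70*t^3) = p - 2*t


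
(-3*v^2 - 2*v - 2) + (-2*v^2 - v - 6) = -5*v^2 - 3*v - 8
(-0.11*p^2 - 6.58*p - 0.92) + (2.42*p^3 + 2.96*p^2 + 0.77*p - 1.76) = 2.42*p^3 + 2.85*p^2 - 5.81*p - 2.68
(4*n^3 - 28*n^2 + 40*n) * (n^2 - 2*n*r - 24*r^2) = 4*n^5 - 8*n^4*r - 28*n^4 - 96*n^3*r^2 + 56*n^3*r + 40*n^3 + 672*n^2*r^2 - 80*n^2*r - 960*n*r^2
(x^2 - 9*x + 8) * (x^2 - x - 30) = x^4 - 10*x^3 - 13*x^2 + 262*x - 240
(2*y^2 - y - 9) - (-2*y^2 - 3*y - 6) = 4*y^2 + 2*y - 3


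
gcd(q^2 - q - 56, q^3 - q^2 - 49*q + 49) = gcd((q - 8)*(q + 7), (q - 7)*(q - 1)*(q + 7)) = q + 7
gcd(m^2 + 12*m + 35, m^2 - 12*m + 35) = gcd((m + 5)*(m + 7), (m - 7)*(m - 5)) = 1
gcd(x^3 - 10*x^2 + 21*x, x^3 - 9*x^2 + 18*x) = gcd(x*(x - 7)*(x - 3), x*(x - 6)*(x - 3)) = x^2 - 3*x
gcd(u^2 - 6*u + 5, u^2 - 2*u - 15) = u - 5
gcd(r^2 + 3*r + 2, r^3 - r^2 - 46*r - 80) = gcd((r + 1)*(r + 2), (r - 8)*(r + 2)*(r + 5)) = r + 2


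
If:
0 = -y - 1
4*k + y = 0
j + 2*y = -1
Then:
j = 1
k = 1/4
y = -1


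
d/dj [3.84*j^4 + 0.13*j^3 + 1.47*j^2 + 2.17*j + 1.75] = 15.36*j^3 + 0.39*j^2 + 2.94*j + 2.17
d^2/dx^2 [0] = 0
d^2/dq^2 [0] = 0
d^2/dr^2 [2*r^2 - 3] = 4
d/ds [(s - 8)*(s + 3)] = 2*s - 5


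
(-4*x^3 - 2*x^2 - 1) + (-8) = -4*x^3 - 2*x^2 - 9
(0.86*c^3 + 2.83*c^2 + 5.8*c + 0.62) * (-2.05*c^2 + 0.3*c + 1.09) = -1.763*c^5 - 5.5435*c^4 - 10.1036*c^3 + 3.5537*c^2 + 6.508*c + 0.6758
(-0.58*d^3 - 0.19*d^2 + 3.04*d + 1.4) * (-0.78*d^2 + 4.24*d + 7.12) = 0.4524*d^5 - 2.311*d^4 - 7.3064*d^3 + 10.4448*d^2 + 27.5808*d + 9.968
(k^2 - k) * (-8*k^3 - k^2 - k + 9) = -8*k^5 + 7*k^4 + 10*k^2 - 9*k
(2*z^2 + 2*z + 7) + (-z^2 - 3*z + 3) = z^2 - z + 10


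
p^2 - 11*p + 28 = (p - 7)*(p - 4)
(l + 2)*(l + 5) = l^2 + 7*l + 10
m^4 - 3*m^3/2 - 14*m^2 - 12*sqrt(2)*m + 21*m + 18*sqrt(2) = (m - 3/2)*(m - 3*sqrt(2))*(m + sqrt(2))*(m + 2*sqrt(2))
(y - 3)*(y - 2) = y^2 - 5*y + 6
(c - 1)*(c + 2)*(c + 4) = c^3 + 5*c^2 + 2*c - 8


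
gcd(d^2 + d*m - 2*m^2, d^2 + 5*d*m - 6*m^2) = d - m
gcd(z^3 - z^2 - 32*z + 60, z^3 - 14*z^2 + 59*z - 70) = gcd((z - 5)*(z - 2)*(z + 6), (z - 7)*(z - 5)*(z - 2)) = z^2 - 7*z + 10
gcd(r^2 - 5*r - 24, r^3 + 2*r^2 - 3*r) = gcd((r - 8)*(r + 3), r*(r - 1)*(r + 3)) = r + 3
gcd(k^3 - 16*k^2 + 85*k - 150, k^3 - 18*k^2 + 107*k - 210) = k^2 - 11*k + 30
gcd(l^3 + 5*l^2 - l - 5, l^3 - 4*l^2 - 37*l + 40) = l^2 + 4*l - 5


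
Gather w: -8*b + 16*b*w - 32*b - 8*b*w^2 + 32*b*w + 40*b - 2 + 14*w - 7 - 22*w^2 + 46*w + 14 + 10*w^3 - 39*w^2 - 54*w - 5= 10*w^3 + w^2*(-8*b - 61) + w*(48*b + 6)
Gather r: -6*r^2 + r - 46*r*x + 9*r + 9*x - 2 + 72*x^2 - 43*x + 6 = -6*r^2 + r*(10 - 46*x) + 72*x^2 - 34*x + 4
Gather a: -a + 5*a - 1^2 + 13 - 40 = 4*a - 28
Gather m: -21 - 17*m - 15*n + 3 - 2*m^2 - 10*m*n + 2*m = -2*m^2 + m*(-10*n - 15) - 15*n - 18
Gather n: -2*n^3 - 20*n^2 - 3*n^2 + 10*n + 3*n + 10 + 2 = -2*n^3 - 23*n^2 + 13*n + 12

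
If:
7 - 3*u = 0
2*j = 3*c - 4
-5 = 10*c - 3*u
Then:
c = 1/5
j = -17/10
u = 7/3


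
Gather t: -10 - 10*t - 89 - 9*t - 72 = -19*t - 171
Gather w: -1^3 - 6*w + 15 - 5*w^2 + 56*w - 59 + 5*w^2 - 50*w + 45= 0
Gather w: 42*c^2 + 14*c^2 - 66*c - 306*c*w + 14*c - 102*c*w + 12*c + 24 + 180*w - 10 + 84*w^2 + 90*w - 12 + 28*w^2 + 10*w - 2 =56*c^2 - 40*c + 112*w^2 + w*(280 - 408*c)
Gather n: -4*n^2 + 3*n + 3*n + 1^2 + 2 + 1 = -4*n^2 + 6*n + 4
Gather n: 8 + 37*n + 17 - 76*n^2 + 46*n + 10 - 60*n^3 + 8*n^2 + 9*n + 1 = -60*n^3 - 68*n^2 + 92*n + 36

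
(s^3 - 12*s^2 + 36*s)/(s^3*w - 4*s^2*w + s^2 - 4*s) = (s^2 - 12*s + 36)/(s^2*w - 4*s*w + s - 4)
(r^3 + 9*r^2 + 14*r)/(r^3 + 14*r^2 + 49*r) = (r + 2)/(r + 7)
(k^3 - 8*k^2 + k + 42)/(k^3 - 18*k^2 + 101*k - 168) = (k + 2)/(k - 8)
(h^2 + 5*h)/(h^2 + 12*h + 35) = h/(h + 7)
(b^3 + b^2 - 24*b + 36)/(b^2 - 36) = (b^2 - 5*b + 6)/(b - 6)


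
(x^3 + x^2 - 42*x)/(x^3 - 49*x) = (x - 6)/(x - 7)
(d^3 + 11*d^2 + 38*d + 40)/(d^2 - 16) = (d^2 + 7*d + 10)/(d - 4)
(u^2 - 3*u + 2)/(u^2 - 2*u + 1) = (u - 2)/(u - 1)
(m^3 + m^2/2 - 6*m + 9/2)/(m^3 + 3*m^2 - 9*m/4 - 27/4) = 2*(m - 1)/(2*m + 3)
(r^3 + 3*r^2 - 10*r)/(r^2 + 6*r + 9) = r*(r^2 + 3*r - 10)/(r^2 + 6*r + 9)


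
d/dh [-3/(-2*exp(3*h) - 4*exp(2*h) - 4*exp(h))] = 3*(-3*exp(2*h) - 4*exp(h) - 2)*exp(-h)/(2*(exp(2*h) + 2*exp(h) + 2)^2)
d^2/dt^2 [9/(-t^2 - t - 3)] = 18*(t^2 + t - (2*t + 1)^2 + 3)/(t^2 + t + 3)^3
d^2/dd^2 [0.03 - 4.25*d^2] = -8.50000000000000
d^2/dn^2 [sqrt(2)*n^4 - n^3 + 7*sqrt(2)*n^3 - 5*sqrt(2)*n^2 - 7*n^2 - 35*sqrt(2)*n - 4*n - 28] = 12*sqrt(2)*n^2 - 6*n + 42*sqrt(2)*n - 10*sqrt(2) - 14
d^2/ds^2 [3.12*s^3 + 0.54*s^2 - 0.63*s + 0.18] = 18.72*s + 1.08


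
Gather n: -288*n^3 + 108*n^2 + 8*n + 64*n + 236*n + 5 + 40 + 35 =-288*n^3 + 108*n^2 + 308*n + 80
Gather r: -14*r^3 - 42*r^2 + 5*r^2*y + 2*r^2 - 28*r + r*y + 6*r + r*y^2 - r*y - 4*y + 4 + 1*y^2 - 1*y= -14*r^3 + r^2*(5*y - 40) + r*(y^2 - 22) + y^2 - 5*y + 4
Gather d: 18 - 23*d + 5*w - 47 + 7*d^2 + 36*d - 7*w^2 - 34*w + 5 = 7*d^2 + 13*d - 7*w^2 - 29*w - 24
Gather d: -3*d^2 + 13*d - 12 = -3*d^2 + 13*d - 12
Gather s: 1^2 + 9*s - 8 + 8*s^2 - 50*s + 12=8*s^2 - 41*s + 5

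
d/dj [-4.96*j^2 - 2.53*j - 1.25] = -9.92*j - 2.53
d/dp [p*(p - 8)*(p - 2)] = 3*p^2 - 20*p + 16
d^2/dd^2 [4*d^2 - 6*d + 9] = 8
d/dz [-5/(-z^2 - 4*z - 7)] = 10*(-z - 2)/(z^2 + 4*z + 7)^2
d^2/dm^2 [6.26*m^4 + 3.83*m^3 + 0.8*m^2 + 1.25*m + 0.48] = 75.12*m^2 + 22.98*m + 1.6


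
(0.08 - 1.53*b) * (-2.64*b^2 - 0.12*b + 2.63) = 4.0392*b^3 - 0.0276*b^2 - 4.0335*b + 0.2104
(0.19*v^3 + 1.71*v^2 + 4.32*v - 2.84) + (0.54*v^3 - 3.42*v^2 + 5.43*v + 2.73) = 0.73*v^3 - 1.71*v^2 + 9.75*v - 0.11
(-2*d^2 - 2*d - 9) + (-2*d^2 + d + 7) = -4*d^2 - d - 2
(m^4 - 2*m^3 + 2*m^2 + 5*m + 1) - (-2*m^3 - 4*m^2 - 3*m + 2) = m^4 + 6*m^2 + 8*m - 1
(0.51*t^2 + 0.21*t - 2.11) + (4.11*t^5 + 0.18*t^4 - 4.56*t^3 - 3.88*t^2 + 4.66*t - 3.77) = 4.11*t^5 + 0.18*t^4 - 4.56*t^3 - 3.37*t^2 + 4.87*t - 5.88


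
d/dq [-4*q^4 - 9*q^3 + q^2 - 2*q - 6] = -16*q^3 - 27*q^2 + 2*q - 2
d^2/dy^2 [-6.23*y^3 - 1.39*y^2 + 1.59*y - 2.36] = -37.38*y - 2.78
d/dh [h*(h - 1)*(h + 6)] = 3*h^2 + 10*h - 6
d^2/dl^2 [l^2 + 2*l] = 2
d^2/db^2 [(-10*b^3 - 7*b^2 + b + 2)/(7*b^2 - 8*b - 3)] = 2*(-1193*b^3 - 867*b^2 - 543*b + 83)/(343*b^6 - 1176*b^5 + 903*b^4 + 496*b^3 - 387*b^2 - 216*b - 27)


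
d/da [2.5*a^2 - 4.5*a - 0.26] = 5.0*a - 4.5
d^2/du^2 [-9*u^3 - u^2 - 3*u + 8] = -54*u - 2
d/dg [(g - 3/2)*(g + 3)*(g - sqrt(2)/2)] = 3*g^2 - sqrt(2)*g + 3*g - 9/2 - 3*sqrt(2)/4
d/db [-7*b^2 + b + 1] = 1 - 14*b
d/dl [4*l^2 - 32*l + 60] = 8*l - 32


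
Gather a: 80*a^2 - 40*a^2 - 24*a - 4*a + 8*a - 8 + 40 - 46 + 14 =40*a^2 - 20*a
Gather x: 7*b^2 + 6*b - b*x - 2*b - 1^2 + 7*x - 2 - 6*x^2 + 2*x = 7*b^2 + 4*b - 6*x^2 + x*(9 - b) - 3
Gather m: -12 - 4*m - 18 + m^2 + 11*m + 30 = m^2 + 7*m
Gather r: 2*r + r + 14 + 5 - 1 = 3*r + 18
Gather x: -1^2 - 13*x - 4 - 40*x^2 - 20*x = -40*x^2 - 33*x - 5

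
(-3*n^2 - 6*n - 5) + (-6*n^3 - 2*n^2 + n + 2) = -6*n^3 - 5*n^2 - 5*n - 3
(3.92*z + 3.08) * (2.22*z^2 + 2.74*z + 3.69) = 8.7024*z^3 + 17.5784*z^2 + 22.904*z + 11.3652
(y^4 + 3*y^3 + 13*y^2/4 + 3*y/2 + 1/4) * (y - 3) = y^5 - 23*y^3/4 - 33*y^2/4 - 17*y/4 - 3/4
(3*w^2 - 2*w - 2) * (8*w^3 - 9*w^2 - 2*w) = 24*w^5 - 43*w^4 - 4*w^3 + 22*w^2 + 4*w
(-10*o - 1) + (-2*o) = -12*o - 1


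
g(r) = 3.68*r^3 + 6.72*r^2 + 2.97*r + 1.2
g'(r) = 11.04*r^2 + 13.44*r + 2.97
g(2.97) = 165.71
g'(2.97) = 140.27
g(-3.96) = -133.71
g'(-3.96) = 122.87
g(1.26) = 22.97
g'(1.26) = 37.43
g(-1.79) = -3.69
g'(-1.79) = 14.29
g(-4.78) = -261.37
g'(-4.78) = 190.97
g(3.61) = 272.63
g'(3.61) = 195.36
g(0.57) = 5.76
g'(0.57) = 14.22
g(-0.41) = 0.86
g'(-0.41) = -0.68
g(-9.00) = -2163.93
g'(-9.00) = 776.25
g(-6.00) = -569.58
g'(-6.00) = 319.77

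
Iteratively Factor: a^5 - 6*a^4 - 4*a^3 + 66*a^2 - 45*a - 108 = (a - 3)*(a^4 - 3*a^3 - 13*a^2 + 27*a + 36) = (a - 3)^2*(a^3 - 13*a - 12) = (a - 3)^2*(a + 1)*(a^2 - a - 12) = (a - 4)*(a - 3)^2*(a + 1)*(a + 3)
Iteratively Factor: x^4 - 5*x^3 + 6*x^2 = (x - 2)*(x^3 - 3*x^2) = x*(x - 2)*(x^2 - 3*x) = x*(x - 3)*(x - 2)*(x)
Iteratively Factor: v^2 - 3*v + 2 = (v - 2)*(v - 1)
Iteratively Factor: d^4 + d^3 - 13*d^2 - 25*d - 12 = (d + 1)*(d^3 - 13*d - 12) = (d + 1)*(d + 3)*(d^2 - 3*d - 4) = (d - 4)*(d + 1)*(d + 3)*(d + 1)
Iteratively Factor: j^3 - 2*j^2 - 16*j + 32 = (j - 4)*(j^2 + 2*j - 8) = (j - 4)*(j + 4)*(j - 2)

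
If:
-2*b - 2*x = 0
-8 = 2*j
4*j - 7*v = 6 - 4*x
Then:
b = -x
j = -4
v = 4*x/7 - 22/7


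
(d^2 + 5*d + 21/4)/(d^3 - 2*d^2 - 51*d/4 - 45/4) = (2*d + 7)/(2*d^2 - 7*d - 15)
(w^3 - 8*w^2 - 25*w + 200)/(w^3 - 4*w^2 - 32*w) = (w^2 - 25)/(w*(w + 4))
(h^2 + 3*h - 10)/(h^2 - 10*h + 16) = (h + 5)/(h - 8)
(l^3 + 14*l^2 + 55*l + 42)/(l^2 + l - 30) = (l^2 + 8*l + 7)/(l - 5)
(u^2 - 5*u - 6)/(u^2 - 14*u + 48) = (u + 1)/(u - 8)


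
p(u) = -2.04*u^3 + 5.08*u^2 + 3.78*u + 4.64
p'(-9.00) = -583.38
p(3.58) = -10.32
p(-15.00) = 7975.94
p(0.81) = 9.95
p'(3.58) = -38.28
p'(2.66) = -12.50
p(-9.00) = 1869.26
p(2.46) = 14.31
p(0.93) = 10.91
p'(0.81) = 7.99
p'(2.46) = -8.26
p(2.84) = 9.62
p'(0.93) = 7.94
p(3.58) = -10.32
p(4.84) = -89.36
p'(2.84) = -16.73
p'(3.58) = -38.28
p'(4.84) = -90.41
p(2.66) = 12.24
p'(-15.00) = -1525.62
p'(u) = -6.12*u^2 + 10.16*u + 3.78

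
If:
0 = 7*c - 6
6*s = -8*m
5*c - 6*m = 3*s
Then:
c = 6/7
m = 15/7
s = -20/7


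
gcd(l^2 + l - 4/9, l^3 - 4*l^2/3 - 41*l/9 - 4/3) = l + 4/3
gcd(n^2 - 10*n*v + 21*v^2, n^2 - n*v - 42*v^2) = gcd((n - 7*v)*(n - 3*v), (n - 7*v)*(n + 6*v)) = -n + 7*v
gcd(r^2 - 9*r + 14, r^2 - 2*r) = r - 2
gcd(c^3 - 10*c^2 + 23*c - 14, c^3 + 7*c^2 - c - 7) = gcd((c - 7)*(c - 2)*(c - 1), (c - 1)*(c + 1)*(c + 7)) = c - 1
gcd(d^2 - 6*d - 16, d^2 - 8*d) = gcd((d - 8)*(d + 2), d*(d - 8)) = d - 8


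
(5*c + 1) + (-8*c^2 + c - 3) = -8*c^2 + 6*c - 2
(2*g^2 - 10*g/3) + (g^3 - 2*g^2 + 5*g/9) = g^3 - 25*g/9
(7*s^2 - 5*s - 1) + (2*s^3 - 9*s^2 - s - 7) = 2*s^3 - 2*s^2 - 6*s - 8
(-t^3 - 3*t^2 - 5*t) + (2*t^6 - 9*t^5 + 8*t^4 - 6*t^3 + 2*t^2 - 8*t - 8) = 2*t^6 - 9*t^5 + 8*t^4 - 7*t^3 - t^2 - 13*t - 8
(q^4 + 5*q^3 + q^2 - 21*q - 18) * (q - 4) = q^5 + q^4 - 19*q^3 - 25*q^2 + 66*q + 72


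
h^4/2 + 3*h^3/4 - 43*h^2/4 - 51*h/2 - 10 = (h/2 + 1)*(h - 5)*(h + 1/2)*(h + 4)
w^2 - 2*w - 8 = (w - 4)*(w + 2)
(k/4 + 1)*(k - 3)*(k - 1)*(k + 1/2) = k^4/4 + k^3/8 - 13*k^2/4 + 11*k/8 + 3/2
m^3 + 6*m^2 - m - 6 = (m - 1)*(m + 1)*(m + 6)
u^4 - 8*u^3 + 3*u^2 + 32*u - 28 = (u - 7)*(u - 2)*(u - 1)*(u + 2)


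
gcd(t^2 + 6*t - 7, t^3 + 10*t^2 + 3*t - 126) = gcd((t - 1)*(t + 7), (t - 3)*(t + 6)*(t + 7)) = t + 7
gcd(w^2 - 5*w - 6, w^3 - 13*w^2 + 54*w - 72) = w - 6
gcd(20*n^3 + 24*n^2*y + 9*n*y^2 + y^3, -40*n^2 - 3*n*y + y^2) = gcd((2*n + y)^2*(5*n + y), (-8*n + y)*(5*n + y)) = 5*n + y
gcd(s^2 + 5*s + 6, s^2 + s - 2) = s + 2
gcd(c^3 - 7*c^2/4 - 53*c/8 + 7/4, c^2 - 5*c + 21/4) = c - 7/2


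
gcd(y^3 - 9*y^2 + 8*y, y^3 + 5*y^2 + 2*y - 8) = y - 1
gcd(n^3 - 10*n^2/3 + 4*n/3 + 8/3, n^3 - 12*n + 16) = n^2 - 4*n + 4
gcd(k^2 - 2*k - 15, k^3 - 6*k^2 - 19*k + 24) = k + 3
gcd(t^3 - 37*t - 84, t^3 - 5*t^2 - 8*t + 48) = t + 3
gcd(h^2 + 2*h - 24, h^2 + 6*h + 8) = 1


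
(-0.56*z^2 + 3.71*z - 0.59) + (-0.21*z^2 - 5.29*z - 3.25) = -0.77*z^2 - 1.58*z - 3.84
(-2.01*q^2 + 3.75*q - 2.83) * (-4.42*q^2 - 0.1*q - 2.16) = 8.8842*q^4 - 16.374*q^3 + 16.4752*q^2 - 7.817*q + 6.1128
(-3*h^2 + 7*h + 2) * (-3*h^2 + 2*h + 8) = 9*h^4 - 27*h^3 - 16*h^2 + 60*h + 16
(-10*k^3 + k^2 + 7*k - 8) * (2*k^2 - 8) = -20*k^5 + 2*k^4 + 94*k^3 - 24*k^2 - 56*k + 64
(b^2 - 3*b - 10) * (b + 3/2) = b^3 - 3*b^2/2 - 29*b/2 - 15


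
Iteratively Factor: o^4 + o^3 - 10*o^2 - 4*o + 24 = (o + 3)*(o^3 - 2*o^2 - 4*o + 8) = (o + 2)*(o + 3)*(o^2 - 4*o + 4) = (o - 2)*(o + 2)*(o + 3)*(o - 2)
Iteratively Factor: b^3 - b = (b)*(b^2 - 1) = b*(b - 1)*(b + 1)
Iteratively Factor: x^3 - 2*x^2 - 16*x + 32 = (x - 4)*(x^2 + 2*x - 8) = (x - 4)*(x + 4)*(x - 2)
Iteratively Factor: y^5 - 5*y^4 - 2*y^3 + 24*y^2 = (y - 3)*(y^4 - 2*y^3 - 8*y^2) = (y - 3)*(y + 2)*(y^3 - 4*y^2) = (y - 4)*(y - 3)*(y + 2)*(y^2) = y*(y - 4)*(y - 3)*(y + 2)*(y)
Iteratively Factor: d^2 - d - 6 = (d + 2)*(d - 3)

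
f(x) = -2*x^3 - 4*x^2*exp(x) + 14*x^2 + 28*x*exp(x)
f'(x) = -4*x^2*exp(x) - 6*x^2 + 20*x*exp(x) + 28*x + 28*exp(x)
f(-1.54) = 29.23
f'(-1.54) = -59.98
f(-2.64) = 127.11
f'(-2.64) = -119.50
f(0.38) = 16.63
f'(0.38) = 60.99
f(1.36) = 140.40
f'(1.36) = 213.23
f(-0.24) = -4.63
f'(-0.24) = 11.00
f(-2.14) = 74.51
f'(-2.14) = -91.29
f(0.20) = 7.19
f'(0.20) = 44.25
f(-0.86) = 0.18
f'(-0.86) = -25.20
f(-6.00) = 935.23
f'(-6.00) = -384.58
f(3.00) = 1036.11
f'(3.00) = 1074.45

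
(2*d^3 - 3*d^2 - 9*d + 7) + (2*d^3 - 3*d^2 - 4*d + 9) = 4*d^3 - 6*d^2 - 13*d + 16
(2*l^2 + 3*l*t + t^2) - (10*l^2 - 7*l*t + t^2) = -8*l^2 + 10*l*t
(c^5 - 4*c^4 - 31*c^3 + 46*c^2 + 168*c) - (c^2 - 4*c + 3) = c^5 - 4*c^4 - 31*c^3 + 45*c^2 + 172*c - 3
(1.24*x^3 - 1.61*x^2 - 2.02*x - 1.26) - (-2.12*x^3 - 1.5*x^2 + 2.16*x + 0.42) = 3.36*x^3 - 0.11*x^2 - 4.18*x - 1.68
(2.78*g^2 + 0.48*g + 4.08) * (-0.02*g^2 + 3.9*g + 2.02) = -0.0556*g^4 + 10.8324*g^3 + 7.406*g^2 + 16.8816*g + 8.2416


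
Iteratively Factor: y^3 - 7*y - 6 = (y - 3)*(y^2 + 3*y + 2) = (y - 3)*(y + 1)*(y + 2)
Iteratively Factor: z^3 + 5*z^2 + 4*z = (z + 4)*(z^2 + z) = (z + 1)*(z + 4)*(z)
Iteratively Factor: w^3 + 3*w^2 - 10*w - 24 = (w + 2)*(w^2 + w - 12) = (w - 3)*(w + 2)*(w + 4)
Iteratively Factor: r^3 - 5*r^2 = (r)*(r^2 - 5*r) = r^2*(r - 5)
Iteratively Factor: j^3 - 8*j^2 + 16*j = (j - 4)*(j^2 - 4*j) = j*(j - 4)*(j - 4)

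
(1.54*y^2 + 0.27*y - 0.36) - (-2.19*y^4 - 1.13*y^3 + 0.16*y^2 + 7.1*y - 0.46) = 2.19*y^4 + 1.13*y^3 + 1.38*y^2 - 6.83*y + 0.1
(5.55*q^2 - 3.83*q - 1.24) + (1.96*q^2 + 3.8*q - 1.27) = 7.51*q^2 - 0.0300000000000002*q - 2.51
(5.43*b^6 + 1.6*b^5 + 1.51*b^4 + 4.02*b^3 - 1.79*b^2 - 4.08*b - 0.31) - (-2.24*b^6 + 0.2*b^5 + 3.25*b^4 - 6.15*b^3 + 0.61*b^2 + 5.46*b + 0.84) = 7.67*b^6 + 1.4*b^5 - 1.74*b^4 + 10.17*b^3 - 2.4*b^2 - 9.54*b - 1.15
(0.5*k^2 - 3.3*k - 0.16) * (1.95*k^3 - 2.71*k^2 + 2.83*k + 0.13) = 0.975*k^5 - 7.79*k^4 + 10.046*k^3 - 8.8404*k^2 - 0.8818*k - 0.0208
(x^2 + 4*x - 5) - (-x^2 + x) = 2*x^2 + 3*x - 5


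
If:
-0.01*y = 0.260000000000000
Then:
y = -26.00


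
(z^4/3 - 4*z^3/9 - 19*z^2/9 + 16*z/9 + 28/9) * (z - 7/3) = z^5/3 - 11*z^4/9 - 29*z^3/27 + 181*z^2/27 - 28*z/27 - 196/27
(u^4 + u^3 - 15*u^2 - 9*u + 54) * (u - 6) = u^5 - 5*u^4 - 21*u^3 + 81*u^2 + 108*u - 324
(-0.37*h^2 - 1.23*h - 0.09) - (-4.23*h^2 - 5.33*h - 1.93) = 3.86*h^2 + 4.1*h + 1.84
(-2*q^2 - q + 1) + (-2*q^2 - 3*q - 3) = -4*q^2 - 4*q - 2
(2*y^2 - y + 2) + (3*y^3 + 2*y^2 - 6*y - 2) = 3*y^3 + 4*y^2 - 7*y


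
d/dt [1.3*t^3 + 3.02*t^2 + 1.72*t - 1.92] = 3.9*t^2 + 6.04*t + 1.72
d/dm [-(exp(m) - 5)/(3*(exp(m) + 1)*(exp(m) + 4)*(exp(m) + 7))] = (2*exp(3*m) - 3*exp(2*m) - 120*exp(m) - 223)*exp(m)/(3*(exp(6*m) + 24*exp(5*m) + 222*exp(4*m) + 992*exp(3*m) + 2193*exp(2*m) + 2184*exp(m) + 784))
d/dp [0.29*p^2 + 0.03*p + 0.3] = 0.58*p + 0.03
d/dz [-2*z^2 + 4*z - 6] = 4 - 4*z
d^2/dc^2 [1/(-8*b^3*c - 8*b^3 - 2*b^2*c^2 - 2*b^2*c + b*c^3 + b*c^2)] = 2*((2*b - 3*c - 1)*(8*b^2*c + 8*b^2 + 2*b*c^2 + 2*b*c - c^3 - c^2) - (8*b^2 + 4*b*c + 2*b - 3*c^2 - 2*c)^2)/(b*(8*b^2*c + 8*b^2 + 2*b*c^2 + 2*b*c - c^3 - c^2)^3)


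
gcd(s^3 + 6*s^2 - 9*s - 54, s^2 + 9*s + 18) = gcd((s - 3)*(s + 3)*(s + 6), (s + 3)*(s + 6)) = s^2 + 9*s + 18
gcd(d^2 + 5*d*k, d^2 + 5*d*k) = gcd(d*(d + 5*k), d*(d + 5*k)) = d^2 + 5*d*k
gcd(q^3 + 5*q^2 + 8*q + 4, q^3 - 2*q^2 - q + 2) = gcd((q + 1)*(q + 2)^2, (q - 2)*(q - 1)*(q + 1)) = q + 1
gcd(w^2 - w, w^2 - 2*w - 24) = 1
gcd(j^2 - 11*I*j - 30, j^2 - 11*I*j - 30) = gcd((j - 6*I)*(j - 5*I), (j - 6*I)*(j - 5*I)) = j^2 - 11*I*j - 30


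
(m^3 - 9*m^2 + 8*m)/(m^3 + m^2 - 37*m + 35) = m*(m - 8)/(m^2 + 2*m - 35)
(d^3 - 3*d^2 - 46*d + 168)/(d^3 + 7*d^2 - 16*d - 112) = (d - 6)/(d + 4)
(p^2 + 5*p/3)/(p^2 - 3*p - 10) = p*(3*p + 5)/(3*(p^2 - 3*p - 10))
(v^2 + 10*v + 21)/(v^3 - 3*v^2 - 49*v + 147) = (v + 3)/(v^2 - 10*v + 21)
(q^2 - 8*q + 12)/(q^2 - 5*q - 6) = (q - 2)/(q + 1)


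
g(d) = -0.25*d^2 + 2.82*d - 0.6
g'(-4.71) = 5.18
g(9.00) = 4.53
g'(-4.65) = 5.14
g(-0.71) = -2.73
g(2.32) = 4.60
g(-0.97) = -3.57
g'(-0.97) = 3.30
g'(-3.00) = 4.32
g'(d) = 2.82 - 0.5*d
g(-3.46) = -13.35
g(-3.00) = -11.31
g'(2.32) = 1.66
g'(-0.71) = 3.18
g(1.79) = 3.65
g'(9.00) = -1.68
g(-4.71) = -19.43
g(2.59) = 5.03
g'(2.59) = 1.52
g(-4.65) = -19.12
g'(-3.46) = 4.55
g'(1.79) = 1.92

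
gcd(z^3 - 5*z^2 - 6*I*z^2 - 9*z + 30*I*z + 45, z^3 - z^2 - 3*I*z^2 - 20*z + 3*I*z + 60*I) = z^2 + z*(-5 - 3*I) + 15*I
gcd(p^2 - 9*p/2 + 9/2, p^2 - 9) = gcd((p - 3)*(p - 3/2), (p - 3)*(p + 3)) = p - 3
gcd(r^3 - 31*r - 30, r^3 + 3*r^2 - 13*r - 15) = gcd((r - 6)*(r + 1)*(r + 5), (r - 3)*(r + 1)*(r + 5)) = r^2 + 6*r + 5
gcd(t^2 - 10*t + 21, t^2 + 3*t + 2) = 1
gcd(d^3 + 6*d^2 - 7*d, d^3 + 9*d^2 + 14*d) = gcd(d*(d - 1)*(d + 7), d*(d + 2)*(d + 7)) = d^2 + 7*d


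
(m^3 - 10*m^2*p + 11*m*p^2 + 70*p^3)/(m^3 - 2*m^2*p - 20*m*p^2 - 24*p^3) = (-m^2 + 12*m*p - 35*p^2)/(-m^2 + 4*m*p + 12*p^2)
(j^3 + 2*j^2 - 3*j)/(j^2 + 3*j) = j - 1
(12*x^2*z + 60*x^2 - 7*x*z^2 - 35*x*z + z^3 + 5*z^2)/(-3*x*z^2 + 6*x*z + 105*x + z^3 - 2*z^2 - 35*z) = (-4*x + z)/(z - 7)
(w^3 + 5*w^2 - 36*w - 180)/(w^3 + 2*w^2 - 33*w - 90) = (w + 6)/(w + 3)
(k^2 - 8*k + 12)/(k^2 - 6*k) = (k - 2)/k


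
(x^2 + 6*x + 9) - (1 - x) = x^2 + 7*x + 8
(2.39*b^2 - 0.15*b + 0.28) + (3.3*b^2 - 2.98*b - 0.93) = 5.69*b^2 - 3.13*b - 0.65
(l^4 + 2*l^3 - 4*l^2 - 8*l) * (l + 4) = l^5 + 6*l^4 + 4*l^3 - 24*l^2 - 32*l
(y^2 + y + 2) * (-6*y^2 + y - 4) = -6*y^4 - 5*y^3 - 15*y^2 - 2*y - 8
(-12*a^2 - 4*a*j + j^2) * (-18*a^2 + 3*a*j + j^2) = 216*a^4 + 36*a^3*j - 42*a^2*j^2 - a*j^3 + j^4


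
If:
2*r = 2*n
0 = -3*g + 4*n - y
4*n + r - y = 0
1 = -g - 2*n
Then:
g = 1/5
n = -3/5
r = -3/5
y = -3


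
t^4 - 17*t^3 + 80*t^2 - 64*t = t*(t - 8)^2*(t - 1)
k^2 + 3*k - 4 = (k - 1)*(k + 4)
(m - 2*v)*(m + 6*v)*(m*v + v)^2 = m^4*v^2 + 4*m^3*v^3 + 2*m^3*v^2 - 12*m^2*v^4 + 8*m^2*v^3 + m^2*v^2 - 24*m*v^4 + 4*m*v^3 - 12*v^4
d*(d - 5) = d^2 - 5*d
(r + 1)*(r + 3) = r^2 + 4*r + 3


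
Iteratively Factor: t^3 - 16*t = (t)*(t^2 - 16) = t*(t - 4)*(t + 4)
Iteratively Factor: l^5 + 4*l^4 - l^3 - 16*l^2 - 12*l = (l + 3)*(l^4 + l^3 - 4*l^2 - 4*l) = (l + 1)*(l + 3)*(l^3 - 4*l) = l*(l + 1)*(l + 3)*(l^2 - 4) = l*(l + 1)*(l + 2)*(l + 3)*(l - 2)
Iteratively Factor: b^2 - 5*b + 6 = (b - 3)*(b - 2)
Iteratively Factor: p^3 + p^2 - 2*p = (p + 2)*(p^2 - p) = (p - 1)*(p + 2)*(p)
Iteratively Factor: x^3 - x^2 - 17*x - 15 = (x + 3)*(x^2 - 4*x - 5) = (x + 1)*(x + 3)*(x - 5)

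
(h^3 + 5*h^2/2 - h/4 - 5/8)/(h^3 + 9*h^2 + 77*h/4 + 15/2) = (h - 1/2)/(h + 6)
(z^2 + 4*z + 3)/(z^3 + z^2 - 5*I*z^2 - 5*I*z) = (z + 3)/(z*(z - 5*I))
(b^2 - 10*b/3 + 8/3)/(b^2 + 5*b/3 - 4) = (b - 2)/(b + 3)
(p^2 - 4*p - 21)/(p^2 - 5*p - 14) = (p + 3)/(p + 2)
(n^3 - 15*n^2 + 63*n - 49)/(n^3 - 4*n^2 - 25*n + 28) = (n - 7)/(n + 4)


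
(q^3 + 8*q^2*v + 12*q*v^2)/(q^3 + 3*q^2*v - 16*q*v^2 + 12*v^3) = q*(q + 2*v)/(q^2 - 3*q*v + 2*v^2)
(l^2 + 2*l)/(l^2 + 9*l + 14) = l/(l + 7)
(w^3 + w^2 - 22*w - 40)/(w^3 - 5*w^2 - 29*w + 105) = (w^3 + w^2 - 22*w - 40)/(w^3 - 5*w^2 - 29*w + 105)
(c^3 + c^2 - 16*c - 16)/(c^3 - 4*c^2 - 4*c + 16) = (c^2 + 5*c + 4)/(c^2 - 4)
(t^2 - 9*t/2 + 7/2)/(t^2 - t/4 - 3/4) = 2*(2*t - 7)/(4*t + 3)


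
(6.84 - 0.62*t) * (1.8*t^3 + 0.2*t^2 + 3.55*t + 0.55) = -1.116*t^4 + 12.188*t^3 - 0.833*t^2 + 23.941*t + 3.762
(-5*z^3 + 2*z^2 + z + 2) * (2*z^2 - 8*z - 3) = -10*z^5 + 44*z^4 + z^3 - 10*z^2 - 19*z - 6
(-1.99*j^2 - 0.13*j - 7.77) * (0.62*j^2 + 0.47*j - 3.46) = -1.2338*j^4 - 1.0159*j^3 + 2.0069*j^2 - 3.2021*j + 26.8842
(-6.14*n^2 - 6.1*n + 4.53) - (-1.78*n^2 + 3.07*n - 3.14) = -4.36*n^2 - 9.17*n + 7.67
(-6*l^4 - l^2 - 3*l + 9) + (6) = -6*l^4 - l^2 - 3*l + 15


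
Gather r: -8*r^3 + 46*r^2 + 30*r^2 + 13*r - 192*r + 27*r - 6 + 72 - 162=-8*r^3 + 76*r^2 - 152*r - 96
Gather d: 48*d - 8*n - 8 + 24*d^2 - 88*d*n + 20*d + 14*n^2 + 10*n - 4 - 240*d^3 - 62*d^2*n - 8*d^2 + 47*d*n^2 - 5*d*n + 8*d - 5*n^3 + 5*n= -240*d^3 + d^2*(16 - 62*n) + d*(47*n^2 - 93*n + 76) - 5*n^3 + 14*n^2 + 7*n - 12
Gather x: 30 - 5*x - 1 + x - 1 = 28 - 4*x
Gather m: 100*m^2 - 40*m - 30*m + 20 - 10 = 100*m^2 - 70*m + 10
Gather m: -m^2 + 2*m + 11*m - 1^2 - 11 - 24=-m^2 + 13*m - 36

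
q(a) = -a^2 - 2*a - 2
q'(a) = -2*a - 2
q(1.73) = -8.45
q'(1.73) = -5.46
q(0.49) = -3.22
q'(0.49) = -2.98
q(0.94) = -4.76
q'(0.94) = -3.88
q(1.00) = -5.00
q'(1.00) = -4.00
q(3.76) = -23.66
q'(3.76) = -9.52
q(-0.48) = -1.27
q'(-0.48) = -1.04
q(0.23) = -2.51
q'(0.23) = -2.46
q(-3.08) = -5.33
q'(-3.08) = 4.16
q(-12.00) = -122.00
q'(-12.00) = 22.00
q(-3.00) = -5.00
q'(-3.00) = 4.00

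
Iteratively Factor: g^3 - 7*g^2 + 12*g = (g - 4)*(g^2 - 3*g) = (g - 4)*(g - 3)*(g)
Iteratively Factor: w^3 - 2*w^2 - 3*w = (w)*(w^2 - 2*w - 3) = w*(w + 1)*(w - 3)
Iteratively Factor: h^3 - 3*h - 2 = (h + 1)*(h^2 - h - 2) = (h - 2)*(h + 1)*(h + 1)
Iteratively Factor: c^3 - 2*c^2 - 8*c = (c)*(c^2 - 2*c - 8) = c*(c - 4)*(c + 2)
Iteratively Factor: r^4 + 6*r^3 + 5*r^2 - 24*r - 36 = (r - 2)*(r^3 + 8*r^2 + 21*r + 18) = (r - 2)*(r + 3)*(r^2 + 5*r + 6) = (r - 2)*(r + 2)*(r + 3)*(r + 3)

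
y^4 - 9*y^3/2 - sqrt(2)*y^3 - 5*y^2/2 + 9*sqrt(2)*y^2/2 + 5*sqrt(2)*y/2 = y*(y - 5)*(y + 1/2)*(y - sqrt(2))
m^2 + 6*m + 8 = (m + 2)*(m + 4)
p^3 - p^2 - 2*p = p*(p - 2)*(p + 1)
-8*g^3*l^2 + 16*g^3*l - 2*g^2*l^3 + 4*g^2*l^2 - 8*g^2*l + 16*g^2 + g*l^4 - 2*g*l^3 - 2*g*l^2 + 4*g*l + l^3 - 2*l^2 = (-4*g + l)*(2*g + l)*(l - 2)*(g*l + 1)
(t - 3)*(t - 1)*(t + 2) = t^3 - 2*t^2 - 5*t + 6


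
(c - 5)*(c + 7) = c^2 + 2*c - 35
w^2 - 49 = (w - 7)*(w + 7)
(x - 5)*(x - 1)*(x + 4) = x^3 - 2*x^2 - 19*x + 20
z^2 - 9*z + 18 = (z - 6)*(z - 3)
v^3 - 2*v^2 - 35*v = v*(v - 7)*(v + 5)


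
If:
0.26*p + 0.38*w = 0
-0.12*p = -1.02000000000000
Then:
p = 8.50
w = -5.82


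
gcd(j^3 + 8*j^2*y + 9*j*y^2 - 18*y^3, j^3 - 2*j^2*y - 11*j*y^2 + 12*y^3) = -j^2 - 2*j*y + 3*y^2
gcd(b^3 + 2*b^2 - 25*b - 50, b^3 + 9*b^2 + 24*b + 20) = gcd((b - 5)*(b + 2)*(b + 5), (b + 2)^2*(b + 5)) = b^2 + 7*b + 10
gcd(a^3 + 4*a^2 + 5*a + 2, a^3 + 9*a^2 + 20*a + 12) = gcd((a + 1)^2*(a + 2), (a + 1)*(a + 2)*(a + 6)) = a^2 + 3*a + 2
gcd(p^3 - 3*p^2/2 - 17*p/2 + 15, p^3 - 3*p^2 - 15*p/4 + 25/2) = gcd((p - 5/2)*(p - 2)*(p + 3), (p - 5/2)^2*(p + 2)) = p - 5/2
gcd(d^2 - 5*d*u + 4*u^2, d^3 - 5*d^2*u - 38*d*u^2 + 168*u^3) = -d + 4*u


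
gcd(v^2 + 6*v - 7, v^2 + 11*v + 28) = v + 7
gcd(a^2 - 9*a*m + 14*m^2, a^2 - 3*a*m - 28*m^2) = a - 7*m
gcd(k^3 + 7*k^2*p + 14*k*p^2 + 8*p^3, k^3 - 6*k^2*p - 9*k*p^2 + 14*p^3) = k + 2*p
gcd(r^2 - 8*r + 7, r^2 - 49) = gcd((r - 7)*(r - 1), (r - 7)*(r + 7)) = r - 7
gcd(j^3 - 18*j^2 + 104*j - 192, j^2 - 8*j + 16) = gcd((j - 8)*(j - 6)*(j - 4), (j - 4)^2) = j - 4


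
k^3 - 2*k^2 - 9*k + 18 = (k - 3)*(k - 2)*(k + 3)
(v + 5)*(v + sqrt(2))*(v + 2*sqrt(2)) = v^3 + 3*sqrt(2)*v^2 + 5*v^2 + 4*v + 15*sqrt(2)*v + 20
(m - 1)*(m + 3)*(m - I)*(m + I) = m^4 + 2*m^3 - 2*m^2 + 2*m - 3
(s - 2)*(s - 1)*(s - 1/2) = s^3 - 7*s^2/2 + 7*s/2 - 1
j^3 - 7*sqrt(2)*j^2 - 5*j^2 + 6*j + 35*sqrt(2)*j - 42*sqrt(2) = (j - 3)*(j - 2)*(j - 7*sqrt(2))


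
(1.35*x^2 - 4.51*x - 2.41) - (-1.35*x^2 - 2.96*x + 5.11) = 2.7*x^2 - 1.55*x - 7.52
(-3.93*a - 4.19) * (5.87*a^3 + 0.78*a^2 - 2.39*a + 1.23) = -23.0691*a^4 - 27.6607*a^3 + 6.1245*a^2 + 5.1802*a - 5.1537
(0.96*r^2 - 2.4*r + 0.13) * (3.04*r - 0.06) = 2.9184*r^3 - 7.3536*r^2 + 0.5392*r - 0.0078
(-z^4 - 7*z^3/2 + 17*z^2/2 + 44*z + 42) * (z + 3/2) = -z^5 - 5*z^4 + 13*z^3/4 + 227*z^2/4 + 108*z + 63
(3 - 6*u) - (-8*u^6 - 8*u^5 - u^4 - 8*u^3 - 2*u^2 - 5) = 8*u^6 + 8*u^5 + u^4 + 8*u^3 + 2*u^2 - 6*u + 8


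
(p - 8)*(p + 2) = p^2 - 6*p - 16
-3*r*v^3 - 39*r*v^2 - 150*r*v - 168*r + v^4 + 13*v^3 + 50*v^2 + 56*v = (-3*r + v)*(v + 2)*(v + 4)*(v + 7)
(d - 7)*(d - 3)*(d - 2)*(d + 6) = d^4 - 6*d^3 - 31*d^2 + 204*d - 252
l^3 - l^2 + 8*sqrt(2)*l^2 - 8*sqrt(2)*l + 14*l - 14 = (l - 1)*(l + sqrt(2))*(l + 7*sqrt(2))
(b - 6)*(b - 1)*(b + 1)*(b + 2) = b^4 - 4*b^3 - 13*b^2 + 4*b + 12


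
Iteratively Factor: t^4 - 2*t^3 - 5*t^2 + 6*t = (t)*(t^3 - 2*t^2 - 5*t + 6) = t*(t + 2)*(t^2 - 4*t + 3) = t*(t - 1)*(t + 2)*(t - 3)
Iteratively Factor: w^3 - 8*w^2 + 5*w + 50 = (w - 5)*(w^2 - 3*w - 10) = (w - 5)*(w + 2)*(w - 5)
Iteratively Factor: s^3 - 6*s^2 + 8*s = (s)*(s^2 - 6*s + 8) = s*(s - 2)*(s - 4)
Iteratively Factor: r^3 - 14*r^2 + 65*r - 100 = (r - 5)*(r^2 - 9*r + 20) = (r - 5)*(r - 4)*(r - 5)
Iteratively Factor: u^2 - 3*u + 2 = (u - 2)*(u - 1)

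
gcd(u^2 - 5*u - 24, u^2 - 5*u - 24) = u^2 - 5*u - 24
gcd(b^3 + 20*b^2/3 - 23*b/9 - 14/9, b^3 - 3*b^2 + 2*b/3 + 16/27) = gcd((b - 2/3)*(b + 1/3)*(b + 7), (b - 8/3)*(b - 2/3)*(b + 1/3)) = b^2 - b/3 - 2/9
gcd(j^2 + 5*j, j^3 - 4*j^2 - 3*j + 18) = 1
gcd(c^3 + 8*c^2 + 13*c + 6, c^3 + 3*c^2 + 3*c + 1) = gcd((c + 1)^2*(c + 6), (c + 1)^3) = c^2 + 2*c + 1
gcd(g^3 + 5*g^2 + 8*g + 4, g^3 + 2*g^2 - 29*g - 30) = g + 1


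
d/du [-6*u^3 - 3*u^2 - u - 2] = -18*u^2 - 6*u - 1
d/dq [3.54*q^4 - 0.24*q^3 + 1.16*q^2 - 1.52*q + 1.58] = 14.16*q^3 - 0.72*q^2 + 2.32*q - 1.52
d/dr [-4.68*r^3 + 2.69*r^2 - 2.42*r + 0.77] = -14.04*r^2 + 5.38*r - 2.42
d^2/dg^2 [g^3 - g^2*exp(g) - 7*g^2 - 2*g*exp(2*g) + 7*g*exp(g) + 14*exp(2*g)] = -g^2*exp(g) - 8*g*exp(2*g) + 3*g*exp(g) + 6*g + 48*exp(2*g) + 12*exp(g) - 14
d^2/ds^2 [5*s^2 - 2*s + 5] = 10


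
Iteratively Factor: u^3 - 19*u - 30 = (u - 5)*(u^2 + 5*u + 6) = (u - 5)*(u + 3)*(u + 2)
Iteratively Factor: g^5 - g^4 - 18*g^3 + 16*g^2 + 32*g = (g)*(g^4 - g^3 - 18*g^2 + 16*g + 32) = g*(g + 4)*(g^3 - 5*g^2 + 2*g + 8) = g*(g + 1)*(g + 4)*(g^2 - 6*g + 8) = g*(g - 2)*(g + 1)*(g + 4)*(g - 4)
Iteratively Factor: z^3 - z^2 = (z)*(z^2 - z) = z*(z - 1)*(z)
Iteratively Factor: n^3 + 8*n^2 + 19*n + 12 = (n + 3)*(n^2 + 5*n + 4) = (n + 3)*(n + 4)*(n + 1)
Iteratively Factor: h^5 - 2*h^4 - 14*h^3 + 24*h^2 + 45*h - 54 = (h + 2)*(h^4 - 4*h^3 - 6*h^2 + 36*h - 27) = (h - 3)*(h + 2)*(h^3 - h^2 - 9*h + 9) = (h - 3)*(h - 1)*(h + 2)*(h^2 - 9) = (h - 3)^2*(h - 1)*(h + 2)*(h + 3)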